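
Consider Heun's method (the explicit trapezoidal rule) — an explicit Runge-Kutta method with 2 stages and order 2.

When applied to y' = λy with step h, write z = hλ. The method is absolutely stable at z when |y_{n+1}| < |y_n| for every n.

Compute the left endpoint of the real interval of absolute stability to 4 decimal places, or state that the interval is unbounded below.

With y'=λy (z=hλ):
  order 2, 2-stage ⇒ R(z)=1+z+z^2/2
  (e.g. R(-1.46)=0.60580, |R|=0.60580)

Need |R(x)|<1, x<0.
x=-1.46: |R|=0.6058
|R(-2.26)|=1.2938 |R(-2.14)|=1.1498 |R(-0.54)|=0.6058
Bisect:
  x_lo=-2.8548 |R|=2.2201  x_hi=-0.1258 |R|=0.8821
  mid=-1.49028 |R|=0.62019 →hi
  mid=-2.17253 |R|=1.18741 →lo
  mid=-1.83141 |R|=0.84562 →hi
  mid=-2.00197 |R|=1.00197 →lo
  mid=-1.91669 |R|=0.92016 →hi
  mid=-1.95933 |R|=0.96015 →hi
  mid=-1.98065 |R|=0.98083 →hi
  mid=-1.99131 |R|=0.99135 →hi
  mid=-1.99664 |R|=0.99664 →hi
  mid=-1.99930 |R|=0.99930 →hi
  ...
  [-2.00014,-1.99997] ⇒ x*=-2.0000
Interval (-2.0000, 0).

left endpoint -2.0000.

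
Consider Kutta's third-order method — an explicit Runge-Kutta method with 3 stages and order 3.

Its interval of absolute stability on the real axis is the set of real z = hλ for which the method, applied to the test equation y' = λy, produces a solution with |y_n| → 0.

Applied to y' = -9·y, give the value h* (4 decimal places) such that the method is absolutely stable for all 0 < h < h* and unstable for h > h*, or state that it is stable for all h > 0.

(-2.5127,0); λ=-9 ⇒ h* = 0.2792.

Set f=λy, z=hλ:
  order 3, 3-stage ⇒ R(z)=1+z+z^2/2+z^3/6
  (e.g. R(-1.02)=0.32333, |R|=0.32333)

Boundary: |R(x)|=1, x<0.
x=-1.02: |R|=0.3233
|R(-1.69)|=0.0664 |R(-1.55)|=0.0306 |R(-1.48)|=0.0749
Bisect:
  x_lo=-3.3858 |R|=3.1228  x_hi=-0.3962 |R|=0.6719
  mid=-1.89099 |R|=0.23005 →hi
  mid=-2.63838 |R|=1.21884 →lo
  mid=-2.26468 |R|=0.63614 →hi
  mid=-2.45153 |R|=0.90215 →hi
  mid=-2.54496 |R|=1.05375 →lo
  mid=-2.49824 |R|=0.97632 →hi
  mid=-2.52160 |R|=1.01462 →lo
  mid=-2.50992 |R|=0.99536 →hi
  mid=-2.51576 |R|=1.00496 →lo
  ...
  [-2.51284,-2.51266] ⇒ x*=-2.5127
So |R|<1 on (-2.5127, 0).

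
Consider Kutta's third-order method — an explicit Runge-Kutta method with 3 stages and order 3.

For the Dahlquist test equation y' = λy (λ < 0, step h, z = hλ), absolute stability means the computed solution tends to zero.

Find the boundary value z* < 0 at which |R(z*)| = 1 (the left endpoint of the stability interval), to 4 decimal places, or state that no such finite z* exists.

With y'=λy (z=hλ):
  order 3, 3-stage ⇒ R(z)=1+z+z^2/2+z^3/6
  (e.g. R(-1.76)=-0.11983, |R|=0.11983)

Need |R(x)|<1, x<0.
x=-1.76: |R|=0.1198
|R(-2.21)|=0.5669 |R(-0.89)|=0.3886 |R(-0.59)|=0.5498
Bisect:
  x_lo=-2.9337 |R|=1.8387  x_hi=-0.3339 |R|=0.7156
  mid=-1.63381 |R|=0.02601 →hi
  mid=-2.28377 |R|=0.66117 →hi
  mid=-2.60875 |R|=1.16496 →lo
  mid=-2.44626 |R|=0.89397 →hi
  mid=-2.52750 |R|=1.02443 →lo
  mid=-2.48688 |R|=0.95797 →hi
  mid=-2.50719 |R|=0.99089 →hi
  mid=-2.51735 |R|=1.00758 →lo
  mid=-2.51227 |R|=0.99921 →hi
  mid=-2.51481 |R|=1.00339 →lo
  ...
  [-2.51290,-2.51274] ⇒ x*=-2.5127
So |R|<1 on (-2.5127, 0).

z* = -2.5127.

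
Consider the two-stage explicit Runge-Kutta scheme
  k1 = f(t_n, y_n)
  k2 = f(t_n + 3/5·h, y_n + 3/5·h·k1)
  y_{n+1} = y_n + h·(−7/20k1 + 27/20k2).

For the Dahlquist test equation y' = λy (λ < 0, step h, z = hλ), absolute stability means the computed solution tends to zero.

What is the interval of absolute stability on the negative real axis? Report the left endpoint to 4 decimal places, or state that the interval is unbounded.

(-1.2346, 0).

With y'=λy (z=hλ):
  k1=λy_n ⇒ h·k1=z·y_n;  k2=λ(1+3/5z)y_n ⇒ h·k2=z(1+3/5z)y_n
  y_{n+1}/y_n = 1 − 7/20z + 27/20z(1+3/5z) = 1 + z + 81/100z²
  so R(z) = 1 + z + 81/100z².

Find x<0 with |R(x)|<1.
x=-1.7: |R|=1.6409
R=1: x+81/100x²=0 ⇒ x=−100/81=-1.2346; min R=1−1/(4·81/100)=0.6914>−1
Confirm numerically:
  x=-1.092: |R|=0.87390 <1
  x=-0.952: |R|=0.78211 <1
  x=-0.749: |R|=0.70541 <1
  x=-0.625: |R|=0.69141 <1
  x=-1.659: |R|=1.57035 >1
  x=-1.633: |R|=1.52702 >1
Stable set (-1.2346, 0).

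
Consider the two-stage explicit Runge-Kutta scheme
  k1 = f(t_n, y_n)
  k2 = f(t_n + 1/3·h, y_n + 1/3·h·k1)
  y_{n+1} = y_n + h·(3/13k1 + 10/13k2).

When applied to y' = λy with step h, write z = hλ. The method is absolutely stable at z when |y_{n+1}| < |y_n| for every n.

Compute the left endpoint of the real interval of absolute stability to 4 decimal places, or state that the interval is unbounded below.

Test eqn y'=λy, z=hλ:
  k1=λy_n ⇒ h·k1=z·y_n;  k2=λ(1+1/3z)y_n ⇒ h·k2=z(1+1/3z)y_n
  y_{n+1}/y_n = 1 + 3/13z + 10/13z(1+1/3z) = 1 + z + 10/39z²
  ⇒ R(z) = 1 + z + 10/39z².

Solve |R(x)|<1 on ℝ⁻.
x=-1: |R|=0.2564
R=1: x+10/39x²=0 ⇒ x=−39/10=-3.9000; min R=1−1/(4·10/39)=0.0250>−1
Confirm numerically:
  x=-3.081: |R|=0.35299 <1
  x=-2.093: |R|=0.03024 <1
  x=-2.038: |R|=0.02699 <1
  x=-1.563: |R|=0.06340 <1
  x=-4.390: |R|=1.55156 >1
  x=-4.229: |R|=1.35675 >1
  x=-4.090: |R|=1.19926 >1
Stable set (-3.9000, 0).

z* = -3.9000.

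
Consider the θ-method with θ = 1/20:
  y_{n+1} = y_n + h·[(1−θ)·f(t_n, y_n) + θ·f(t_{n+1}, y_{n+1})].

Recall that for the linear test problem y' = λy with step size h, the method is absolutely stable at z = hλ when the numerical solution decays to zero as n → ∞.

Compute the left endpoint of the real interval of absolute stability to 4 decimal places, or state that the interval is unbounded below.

Test eqn y'=λy, z=hλ:
  y_{n+1} = y_n + z·[19/20·y_n + 1/20·y_{n+1}] ⇒ (1 − 1/20z)y_{n+1} = (1 + 19/20z)y_n
  ⇒ R(z) = (1 + 19/20z)/(1 − 1/20z).

Find x<0 with |R(x)|<1.
x=-0.86: |R|=0.1755
R=−1: 1+19/20x = −1+1/20x ⇒ -9/10x=2 ⇒ x=2/(-9/10)=-2.2222
Confirm numerically:
  x=-1.853: |R|=0.69588 <1
  x=-1.534: |R|=0.42472 <1
  x=-1.504: |R|=0.39881 <1
  x=-0.916: |R|=0.12412 <1
  x=-2.578: |R|=1.28364 >1
  x=-2.387: |R|=1.13249 >1
  x=-2.283: |R|=1.04910 >1
Stable set (-2.2222, 0).

left endpoint -2.2222.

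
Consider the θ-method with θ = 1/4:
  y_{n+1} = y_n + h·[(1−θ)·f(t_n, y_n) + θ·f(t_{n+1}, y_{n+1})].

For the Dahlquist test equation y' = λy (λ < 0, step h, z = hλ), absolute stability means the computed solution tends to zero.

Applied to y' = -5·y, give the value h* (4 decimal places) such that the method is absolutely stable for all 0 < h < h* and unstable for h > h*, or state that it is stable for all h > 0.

Test eqn y'=λy, z=hλ:
  y_{n+1} = y_n + z·[3/4·y_n + 1/4·y_{n+1}] ⇒ (1 − 1/4z)y_{n+1} = (1 + 3/4z)y_n
  so R(z) = (1 + 3/4z)/(1 − 1/4z).

Solve |R(x)|<1 on ℝ⁻.
x=-0.85: |R|=0.2990
R=−1: 1+3/4x = −1+1/4x ⇒ -1/2x=2 ⇒ x=2/(-1/2)=-4.0000
Confirm numerically:
  x=-2.713: |R|=0.61656 <1
  x=-2.184: |R|=0.41268 <1
  x=-2.133: |R|=0.39116 <1
  x=-1.921: |R|=0.29775 <1
  x=-4.600: |R|=1.13953 >1
  x=-4.434: |R|=1.10292 >1
  x=-4.021: |R|=1.00524 >1
Stable set (-4.0000, 0).

(-4.0000,0); λ=-5 ⇒ h* = (4)/5 = 0.8000.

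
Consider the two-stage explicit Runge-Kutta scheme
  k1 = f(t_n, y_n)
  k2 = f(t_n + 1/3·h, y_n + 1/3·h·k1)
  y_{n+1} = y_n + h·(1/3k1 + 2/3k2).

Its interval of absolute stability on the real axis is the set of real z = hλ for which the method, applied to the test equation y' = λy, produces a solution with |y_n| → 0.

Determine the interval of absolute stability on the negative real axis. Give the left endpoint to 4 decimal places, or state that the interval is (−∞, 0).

On y'=λy, z=hλ:
  k1=λy_n ⇒ h·k1=z·y_n;  k2=λ(1+1/3z)y_n ⇒ h·k2=z(1+1/3z)y_n
  y_{n+1}/y_n = 1 + 1/3z + 2/3z(1+1/3z) = 1 + z + 2/9z²
  R(z) = 1 + z + 2/9z².

Need |R(x)|<1, x<0.
x=-0.69: |R|=0.4158
R=1: x+2/9x²=0 ⇒ x=−9/2=-4.5000; min R=1−1/(4·2/9)=-0.1250>−1
Confirm numerically:
  x=-3.870: |R|=0.45820 <1
  x=-2.528: |R|=0.10783 <1
  x=-2.415: |R|=0.11895 <1
  x=-2.096: |R|=0.11973 <1
  x=-5.044: |R|=1.60976 >1
  x=-4.962: |R|=1.50943 >1
So |R|<1 on (-4.5000, 0).

(-4.5000, 0).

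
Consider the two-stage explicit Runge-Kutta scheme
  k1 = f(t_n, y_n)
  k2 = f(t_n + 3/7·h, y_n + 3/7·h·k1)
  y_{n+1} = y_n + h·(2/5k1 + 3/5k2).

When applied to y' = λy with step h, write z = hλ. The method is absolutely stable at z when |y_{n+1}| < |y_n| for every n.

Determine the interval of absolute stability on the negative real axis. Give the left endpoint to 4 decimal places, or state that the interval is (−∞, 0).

On y'=λy, z=hλ:
  k1=λy_n ⇒ h·k1=z·y_n;  k2=λ(1+3/7z)y_n ⇒ h·k2=z(1+3/7z)y_n
  y_{n+1}/y_n = 1 + 2/5z + 3/5z(1+3/7z) = 1 + z + 9/35z²
  Hence R(z) = 1 + z + 9/35z².

Solve |R(x)|<1 on ℝ⁻.
x=-1.49: |R|=0.0809
R=1: x+9/35x²=0 ⇒ x=−35/9=-3.8889; min R=1−1/(4·9/35)=0.0278>−1
Confirm numerically:
  x=-3.459: |R|=0.61763 <1
  x=-3.294: |R|=0.49611 <1
  x=-1.775: |R|=0.03516 <1
  x=-4.242: |R|=1.38517 >1
  x=-4.091: |R|=1.21262 >1
  x=-3.917: |R|=1.02831 >1
Stable set (-3.8889, 0).

(-3.8889, 0).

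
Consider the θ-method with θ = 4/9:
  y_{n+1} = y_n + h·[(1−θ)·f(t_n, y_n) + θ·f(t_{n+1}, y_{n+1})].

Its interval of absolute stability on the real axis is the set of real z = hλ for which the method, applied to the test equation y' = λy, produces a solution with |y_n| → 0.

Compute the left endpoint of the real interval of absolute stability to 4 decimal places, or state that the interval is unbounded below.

left endpoint -18.0000.

On y'=λy, z=hλ:
  y_{n+1} = y_n + z·[5/9·y_n + 4/9·y_{n+1}] ⇒ (1 − 4/9z)y_{n+1} = (1 + 5/9z)y_n
  ⇒ R(z) = (1 + 5/9z)/(1 − 4/9z).

Solve |R(x)|<1 on ℝ⁻.
x=-0.8: |R|=0.4098
R=−1: 1+5/9x = −1+4/9x ⇒ -1/9x=2 ⇒ x=2/(-1/9)=-18.0000
Confirm numerically:
  x=-13.880: |R|=0.93614 <1
  x=-12.254: |R|=0.90096 <1
  x=-9.257: |R|=0.81005 <1
  x=-18.575: |R|=1.00690 >1
  x=-18.571: |R|=1.00686 >1
  x=-18.026: |R|=1.00032 >1
So |R|<1 on (-18.0000, 0).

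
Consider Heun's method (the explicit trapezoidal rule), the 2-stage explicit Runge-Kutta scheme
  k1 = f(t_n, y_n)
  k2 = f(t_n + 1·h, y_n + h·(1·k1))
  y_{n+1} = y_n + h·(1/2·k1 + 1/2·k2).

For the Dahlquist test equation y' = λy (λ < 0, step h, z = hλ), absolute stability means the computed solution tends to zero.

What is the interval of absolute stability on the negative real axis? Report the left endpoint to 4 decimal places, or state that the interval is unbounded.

On y'=λy, z=hλ:
  order 2, 2-stage ⇒ R(z)=1+z+z^2/2
  (e.g. R(-1.49)=0.62005, |R|=0.62005)

Solve |R(x)|<1 on ℝ⁻.
x=-1.49: |R|=0.6200
|R(-1.07)|=0.5025 |R(-1.04)|=0.5008 |R(-0.99)|=0.5000
Bisect:
  x_lo=-2.8349 |R|=2.1834  x_hi=-0.1762 |R|=0.8393
  mid=-1.50556 |R|=0.62779 →hi
  mid=-2.17023 |R|=1.18472 →lo
  mid=-1.83789 |R|=0.85103 →hi
  mid=-2.00406 |R|=1.00407 →lo
  mid=-1.92098 |R|=0.92410 →hi
  mid=-1.96252 |R|=0.96322 →hi
  mid=-1.98329 |R|=0.98343 →hi
  ...
  [-2.00000,-1.99984] ⇒ x*=-2.0000
Interval (-2.0000, 0).

z∈(-2.0000,0).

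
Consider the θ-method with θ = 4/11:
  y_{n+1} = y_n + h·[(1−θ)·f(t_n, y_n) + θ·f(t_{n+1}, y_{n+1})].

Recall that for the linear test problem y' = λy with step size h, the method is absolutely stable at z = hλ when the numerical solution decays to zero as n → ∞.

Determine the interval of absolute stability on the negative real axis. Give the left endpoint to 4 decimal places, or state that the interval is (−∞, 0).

z∈(-7.3333,0).

Test eqn y'=λy, z=hλ:
  y_{n+1} = y_n + z·[7/11·y_n + 4/11·y_{n+1}] ⇒ (1 − 4/11z)y_{n+1} = (1 + 7/11z)y_n
  Hence R(z) = (1 + 7/11z)/(1 − 4/11z).

Find x<0 with |R(x)|<1.
x=-0.99: |R|=0.2721
R=−1: 1+7/11x = −1+4/11x ⇒ -3/11x=2 ⇒ x=2/(-3/11)=-7.3333
Confirm numerically:
  x=-5.311: |R|=0.81184 <1
  x=-4.850: |R|=0.75493 <1
  x=-4.154: |R|=0.65462 <1
  x=-2.961: |R|=0.42580 <1
  x=-7.594: |R|=1.01890 >1
  x=-7.394: |R|=1.00449 >1
So |R|<1 on (-7.3333, 0).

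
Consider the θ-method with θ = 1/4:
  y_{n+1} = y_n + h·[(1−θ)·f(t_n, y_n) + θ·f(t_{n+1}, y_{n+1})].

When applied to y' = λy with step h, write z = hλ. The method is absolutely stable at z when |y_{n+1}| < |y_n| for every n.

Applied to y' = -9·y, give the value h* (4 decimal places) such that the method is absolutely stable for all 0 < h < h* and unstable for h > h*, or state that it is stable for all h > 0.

(-4.0000,0); λ=-9 ⇒ h* = (4)/9 = 0.4444.

Set f=λy, z=hλ:
  y_{n+1} = y_n + z·[3/4·y_n + 1/4·y_{n+1}] ⇒ (1 − 1/4z)y_{n+1} = (1 + 3/4z)y_n
  ⇒ R(z) = (1 + 3/4z)/(1 − 1/4z).

Boundary: |R(x)|=1, x<0.
x=-1.33: |R|=0.0019
R=−1: 1+3/4x = −1+1/4x ⇒ -1/2x=2 ⇒ x=2/(-1/2)=-4.0000
Confirm numerically:
  x=-3.786: |R|=0.94503 <1
  x=-2.432: |R|=0.51244 <1
  x=-2.420: |R|=0.50779 <1
  x=-2.101: |R|=0.37748 <1
  x=-4.488: |R|=1.11499 >1
  x=-4.369: |R|=1.08818 >1
  x=-4.021: |R|=1.00524 >1
Interval (-4.0000, 0).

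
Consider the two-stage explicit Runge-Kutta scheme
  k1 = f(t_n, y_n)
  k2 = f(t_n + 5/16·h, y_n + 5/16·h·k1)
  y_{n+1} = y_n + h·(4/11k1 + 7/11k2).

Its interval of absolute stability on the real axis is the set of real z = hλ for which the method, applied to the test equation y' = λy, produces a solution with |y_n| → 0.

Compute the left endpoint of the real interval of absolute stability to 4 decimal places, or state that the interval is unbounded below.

left endpoint -5.0286.

Set f=λy, z=hλ:
  k1=λy_n ⇒ h·k1=z·y_n;  k2=λ(1+5/16z)y_n ⇒ h·k2=z(1+5/16z)y_n
  y_{n+1}/y_n = 1 + 4/11z + 7/11z(1+5/16z) = 1 + z + 35/176z²
  R(z) = 1 + z + 35/176z².

Solve |R(x)|<1 on ℝ⁻.
x=-0.61: |R|=0.4640
R=1: x+35/176x²=0 ⇒ x=−176/35=-5.0286; min R=1−1/(4·35/176)=-0.2571>−1
Confirm numerically:
  x=-4.657: |R|=0.65588 <1
  x=-4.132: |R|=0.26328 <1
  x=-3.300: |R|=0.13438 <1
  x=-2.937: |R|=0.22161 <1
  x=-5.614: |R|=1.65358 >1
  x=-5.373: |R|=1.36802 >1
  x=-5.189: |R|=1.16555 >1
So |R|<1 on (-5.0286, 0).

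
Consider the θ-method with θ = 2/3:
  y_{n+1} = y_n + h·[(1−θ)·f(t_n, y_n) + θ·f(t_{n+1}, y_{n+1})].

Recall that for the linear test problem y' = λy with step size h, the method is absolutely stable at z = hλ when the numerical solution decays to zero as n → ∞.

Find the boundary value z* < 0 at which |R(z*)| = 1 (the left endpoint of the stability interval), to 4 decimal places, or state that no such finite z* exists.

On y'=λy, z=hλ:
  y_{n+1} = y_n + z·[1/3·y_n + 2/3·y_{n+1}] ⇒ (1 − 2/3z)y_{n+1} = (1 + 1/3z)y_n
  ⇒ R(z) = (1 + 1/3z)/(1 − 2/3z).

Solve |R(x)|<1 on ℝ⁻.
x=-1: |R|=0.4000
x=-2: |R|=0.1429
x=-10: |R|=0.3043
x=-100: |R|=0.4778
θ=2/3≥1/2 ⇒ |1+1/3x|<|1−2/3x| ∀x<0 ⇒ interval (−∞,0).

(−∞, 0) — no finite endpoint.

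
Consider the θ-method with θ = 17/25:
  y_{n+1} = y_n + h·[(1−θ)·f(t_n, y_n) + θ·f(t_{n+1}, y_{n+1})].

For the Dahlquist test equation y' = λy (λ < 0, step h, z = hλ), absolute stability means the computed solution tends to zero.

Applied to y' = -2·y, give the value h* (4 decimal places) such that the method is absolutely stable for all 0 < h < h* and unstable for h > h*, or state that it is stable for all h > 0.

interval (−∞, 0). Any h>0 works for λ=-2.

Test eqn y'=λy, z=hλ:
  y_{n+1} = y_n + z·[8/25·y_n + 17/25·y_{n+1}] ⇒ (1 − 17/25z)y_{n+1} = (1 + 8/25z)y_n
  R(z) = (1 + 8/25z)/(1 − 17/25z).

Need |R(x)|<1, x<0.
x=-0.97: |R|=0.4155
x=-2: |R|=0.1525
x=-10: |R|=0.2821
x=-100: |R|=0.4493
θ=17/25≥1/2 ⇒ |1+8/25x|<|1−17/25x| ∀x<0 ⇒ unbounded interval.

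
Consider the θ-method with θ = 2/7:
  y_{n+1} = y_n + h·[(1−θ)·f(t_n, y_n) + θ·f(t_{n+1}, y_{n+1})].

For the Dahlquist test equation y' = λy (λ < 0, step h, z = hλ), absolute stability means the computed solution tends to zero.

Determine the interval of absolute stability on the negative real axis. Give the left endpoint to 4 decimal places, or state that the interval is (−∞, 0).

Test eqn y'=λy, z=hλ:
  y_{n+1} = y_n + z·[5/7·y_n + 2/7·y_{n+1}] ⇒ (1 − 2/7z)y_{n+1} = (1 + 5/7z)y_n
  so R(z) = (1 + 5/7z)/(1 − 2/7z).

Solve |R(x)|<1 on ℝ⁻.
x=-1.78: |R|=0.1799
R=−1: 1+5/7x = −1+2/7x ⇒ -3/7x=2 ⇒ x=2/(-3/7)=-4.6667
Confirm numerically:
  x=-2.855: |R|=0.57238 <1
  x=-2.706: |R|=0.52610 <1
  x=-2.129: |R|=0.32377 <1
  x=-5.134: |R|=1.08119 >1
  x=-5.004: |R|=1.05950 >1
So |R|<1 on (-4.6667, 0).

z∈(-4.6667,0).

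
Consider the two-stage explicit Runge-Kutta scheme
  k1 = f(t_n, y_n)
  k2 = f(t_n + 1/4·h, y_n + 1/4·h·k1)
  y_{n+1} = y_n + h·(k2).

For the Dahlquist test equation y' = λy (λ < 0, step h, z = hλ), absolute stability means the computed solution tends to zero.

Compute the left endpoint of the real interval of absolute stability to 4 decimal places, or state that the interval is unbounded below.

left endpoint -4.0000.

On y'=λy, z=hλ:
  k1=λy_n ⇒ h·k1=z·y_n;  k2=λ(1+1/4z)y_n ⇒ h·k2=z(1+1/4z)y_n
  y_{n+1}/y_n = 1 + z(1+1/4z) = 1 + z + 1/4z²
  so R(z) = 1 + z + 1/4z².

Boundary: |R(x)|=1, x<0.
x=-1.58: |R|=0.0441
R=1: x+1/4x²=0 ⇒ x=−4=-4.0000; min R=1−1/(4·1/4)=0.0000>−1
Confirm numerically:
  x=-3.844: |R|=0.85008 <1
  x=-3.414: |R|=0.49985 <1
  x=-3.326: |R|=0.43957 <1
  x=-2.643: |R|=0.10336 <1
  x=-4.514: |R|=1.58005 >1
  x=-4.450: |R|=1.50063 >1
  x=-4.169: |R|=1.17614 >1
So |R|<1 on (-4.0000, 0).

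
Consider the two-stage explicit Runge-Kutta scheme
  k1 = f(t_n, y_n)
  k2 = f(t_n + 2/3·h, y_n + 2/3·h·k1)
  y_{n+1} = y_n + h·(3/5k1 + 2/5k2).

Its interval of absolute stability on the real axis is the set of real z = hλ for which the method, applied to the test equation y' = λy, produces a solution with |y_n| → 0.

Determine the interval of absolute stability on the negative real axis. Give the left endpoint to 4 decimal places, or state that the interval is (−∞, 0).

Set f=λy, z=hλ:
  k1=λy_n ⇒ h·k1=z·y_n;  k2=λ(1+2/3z)y_n ⇒ h·k2=z(1+2/3z)y_n
  y_{n+1}/y_n = 1 + 3/5z + 2/5z(1+2/3z) = 1 + z + 4/15z²
  ⇒ R(z) = 1 + z + 4/15z².

Find x<0 with |R(x)|<1.
x=-0.55: |R|=0.5307
R=1: x+4/15x²=0 ⇒ x=−15/4=-3.7500; min R=1−1/(4·4/15)=0.0625>−1
Confirm numerically:
  x=-3.629: |R|=0.88290 <1
  x=-3.422: |R|=0.70069 <1
  x=-2.770: |R|=0.27611 <1
  x=-2.150: |R|=0.08267 <1
  x=-3.893: |R|=1.14845 >1
  x=-3.784: |R|=1.03431 >1
Stable set (-3.7500, 0).

z∈(-3.7500,0).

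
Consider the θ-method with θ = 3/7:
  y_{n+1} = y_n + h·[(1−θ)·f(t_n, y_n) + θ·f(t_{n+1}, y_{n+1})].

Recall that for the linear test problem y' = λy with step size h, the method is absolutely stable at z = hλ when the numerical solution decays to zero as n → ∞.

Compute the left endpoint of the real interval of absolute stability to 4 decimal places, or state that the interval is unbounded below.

left endpoint -14.0000.

Test eqn y'=λy, z=hλ:
  y_{n+1} = y_n + z·[4/7·y_n + 3/7·y_{n+1}] ⇒ (1 − 3/7z)y_{n+1} = (1 + 4/7z)y_n
  R(z) = (1 + 4/7z)/(1 − 3/7z).

Find x<0 with |R(x)|<1.
x=-1.27: |R|=0.1776
R=−1: 1+4/7x = −1+3/7x ⇒ -1/7x=2 ⇒ x=2/(-1/7)=-14.0000
Confirm numerically:
  x=-11.705: |R|=0.94551 <1
  x=-9.468: |R|=0.87199 <1
  x=-9.022: |R|=0.85387 <1
  x=-14.241: |R|=1.00485 >1
  x=-14.201: |R|=1.00405 >1
So |R|<1 on (-14.0000, 0).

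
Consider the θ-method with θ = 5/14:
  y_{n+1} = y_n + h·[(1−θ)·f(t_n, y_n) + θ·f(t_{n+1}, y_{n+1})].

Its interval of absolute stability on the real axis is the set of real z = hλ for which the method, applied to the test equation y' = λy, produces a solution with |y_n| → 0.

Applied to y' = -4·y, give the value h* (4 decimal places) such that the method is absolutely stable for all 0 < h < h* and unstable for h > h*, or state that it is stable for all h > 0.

Test eqn y'=λy, z=hλ:
  y_{n+1} = y_n + z·[9/14·y_n + 5/14·y_{n+1}] ⇒ (1 − 5/14z)y_{n+1} = (1 + 9/14z)y_n
  ⇒ R(z) = (1 + 9/14z)/(1 − 5/14z).

Find x<0 with |R(x)|<1.
x=-1.05: |R|=0.2364
R=−1: 1+9/14x = −1+5/14x ⇒ -2/7x=2 ⇒ x=2/(-2/7)=-7.0000
Confirm numerically:
  x=-6.669: |R|=0.97204 <1
  x=-5.120: |R|=0.81010 <1
  x=-3.891: |R|=0.62828 <1
  x=-7.504: |R|=1.03913 >1
  x=-7.272: |R|=1.02160 >1
Interval (-7.0000, 0).

(-7.0000,0); λ=-4 ⇒ h* = (7)/4 = 1.7500.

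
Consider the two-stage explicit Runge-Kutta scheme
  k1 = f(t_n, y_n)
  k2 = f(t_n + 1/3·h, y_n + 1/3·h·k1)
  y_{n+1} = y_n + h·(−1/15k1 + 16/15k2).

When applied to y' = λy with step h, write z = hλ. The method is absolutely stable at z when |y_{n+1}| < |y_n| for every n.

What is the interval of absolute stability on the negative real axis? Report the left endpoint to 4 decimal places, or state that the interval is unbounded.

(-2.8125, 0).

On y'=λy, z=hλ:
  k1=λy_n ⇒ h·k1=z·y_n;  k2=λ(1+1/3z)y_n ⇒ h·k2=z(1+1/3z)y_n
  y_{n+1}/y_n = 1 − 1/15z + 16/15z(1+1/3z) = 1 + z + 16/45z²
  ⇒ R(z) = 1 + z + 16/45z².

Solve |R(x)|<1 on ℝ⁻.
x=-1.1: |R|=0.3302
R=1: x+16/45x²=0 ⇒ x=−45/16=-2.8125; min R=1−1/(4·16/45)=0.2969>−1
Confirm numerically:
  x=-2.645: |R|=0.84248 <1
  x=-1.635: |R|=0.31548 <1
  x=-1.419: |R|=0.29693 <1
  x=-3.227: |R|=1.47559 >1
  x=-3.162: |R|=1.39293 >1
  x=-3.066: |R|=1.27635 >1
So |R|<1 on (-2.8125, 0).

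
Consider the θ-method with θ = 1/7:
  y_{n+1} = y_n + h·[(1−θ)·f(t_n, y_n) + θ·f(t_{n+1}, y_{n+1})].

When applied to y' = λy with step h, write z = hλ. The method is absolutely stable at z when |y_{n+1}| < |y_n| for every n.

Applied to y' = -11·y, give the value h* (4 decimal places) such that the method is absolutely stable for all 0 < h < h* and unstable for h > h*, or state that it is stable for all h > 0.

Test eqn y'=λy, z=hλ:
  y_{n+1} = y_n + z·[6/7·y_n + 1/7·y_{n+1}] ⇒ (1 − 1/7z)y_{n+1} = (1 + 6/7z)y_n
  so R(z) = (1 + 6/7z)/(1 − 1/7z).

Solve |R(x)|<1 on ℝ⁻.
x=-1.1: |R|=0.0494
R=−1: 1+6/7x = −1+1/7x ⇒ -5/7x=2 ⇒ x=2/(-5/7)=-2.8000
Confirm numerically:
  x=-2.779: |R|=0.98926 <1
  x=-2.730: |R|=0.96403 <1
  x=-2.647: |R|=0.92070 <1
  x=-2.384: |R|=0.77835 <1
  x=-3.308: |R|=1.24641 >1
  x=-2.898: |R|=1.04950 >1
Interval (-2.8000, 0).

(-2.8000,0); λ=-11 ⇒ h* = (14/5)/11 = 0.2545.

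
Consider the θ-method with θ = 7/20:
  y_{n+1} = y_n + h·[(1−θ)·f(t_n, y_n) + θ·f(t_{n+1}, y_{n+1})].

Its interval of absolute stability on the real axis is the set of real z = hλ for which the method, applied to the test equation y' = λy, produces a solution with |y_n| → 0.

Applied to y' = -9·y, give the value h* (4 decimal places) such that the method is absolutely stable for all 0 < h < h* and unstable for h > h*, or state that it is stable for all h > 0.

(-6.6667,0); λ=-9 ⇒ h* = (20/3)/9 = 0.7407.

On y'=λy, z=hλ:
  y_{n+1} = y_n + z·[13/20·y_n + 7/20·y_{n+1}] ⇒ (1 − 7/20z)y_{n+1} = (1 + 13/20z)y_n
  R(z) = (1 + 13/20z)/(1 − 7/20z).

Find x<0 with |R(x)|<1.
x=-0.57: |R|=0.5248
R=−1: 1+13/20x = −1+7/20x ⇒ -3/10x=2 ⇒ x=2/(-3/10)=-6.6667
Confirm numerically:
  x=-5.082: |R|=0.82891 <1
  x=-4.747: |R|=0.78361 <1
  x=-3.708: |R|=0.61372 <1
  x=-3.315: |R|=0.53454 <1
  x=-7.093: |R|=1.03673 >1
  x=-6.967: |R|=1.02620 >1
  x=-6.854: |R|=1.01653 >1
Stable set (-6.6667, 0).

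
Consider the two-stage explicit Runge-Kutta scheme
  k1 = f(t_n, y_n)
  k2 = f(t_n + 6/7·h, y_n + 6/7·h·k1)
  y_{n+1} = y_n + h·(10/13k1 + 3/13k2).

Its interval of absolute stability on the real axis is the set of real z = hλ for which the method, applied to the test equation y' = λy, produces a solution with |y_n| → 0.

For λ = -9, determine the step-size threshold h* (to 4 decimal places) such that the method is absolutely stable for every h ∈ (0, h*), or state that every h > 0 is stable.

(-5.0556,0); λ=-9 ⇒ h* = (91/18)/9 = 0.5617.

With y'=λy (z=hλ):
  k1=λy_n ⇒ h·k1=z·y_n;  k2=λ(1+6/7z)y_n ⇒ h·k2=z(1+6/7z)y_n
  y_{n+1}/y_n = 1 + 10/13z + 3/13z(1+6/7z) = 1 + z + 18/91z²
  R(z) = 1 + z + 18/91z².

Find x<0 with |R(x)|<1.
x=-0.76: |R|=0.3543
R=1: x+18/91x²=0 ⇒ x=−91/18=-5.0556; min R=1−1/(4·18/91)=-0.2639>−1
Confirm numerically:
  x=-4.308: |R|=0.36298 <1
  x=-4.142: |R|=0.25153 <1
  x=-3.515: |R|=0.07111 <1
  x=-3.390: |R|=0.11684 <1
  x=-5.230: |R|=1.18046 >1
  x=-5.154: |R|=1.10036 >1
Interval (-5.0556, 0).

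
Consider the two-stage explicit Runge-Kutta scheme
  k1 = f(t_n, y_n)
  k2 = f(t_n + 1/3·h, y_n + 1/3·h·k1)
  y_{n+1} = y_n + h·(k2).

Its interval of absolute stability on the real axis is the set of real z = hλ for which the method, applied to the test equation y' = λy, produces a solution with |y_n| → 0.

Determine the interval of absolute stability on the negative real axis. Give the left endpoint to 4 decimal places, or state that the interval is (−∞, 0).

z∈(-3.0000,0).

Test eqn y'=λy, z=hλ:
  k1=λy_n ⇒ h·k1=z·y_n;  k2=λ(1+1/3z)y_n ⇒ h·k2=z(1+1/3z)y_n
  y_{n+1}/y_n = 1 + z(1+1/3z) = 1 + z + 1/3z²
  Hence R(z) = 1 + z + 1/3z².

Solve |R(x)|<1 on ℝ⁻.
x=-0.34: |R|=0.6985
R=1: x+1/3x²=0 ⇒ x=−3=-3.0000; min R=1−1/(4·1/3)=0.2500>−1
Confirm numerically:
  x=-2.650: |R|=0.69083 <1
  x=-2.116: |R|=0.37649 <1
  x=-2.006: |R|=0.33535 <1
  x=-1.895: |R|=0.30201 <1
  x=-3.525: |R|=1.61687 >1
  x=-3.445: |R|=1.51101 >1
  x=-3.272: |R|=1.29666 >1
Interval (-3.0000, 0).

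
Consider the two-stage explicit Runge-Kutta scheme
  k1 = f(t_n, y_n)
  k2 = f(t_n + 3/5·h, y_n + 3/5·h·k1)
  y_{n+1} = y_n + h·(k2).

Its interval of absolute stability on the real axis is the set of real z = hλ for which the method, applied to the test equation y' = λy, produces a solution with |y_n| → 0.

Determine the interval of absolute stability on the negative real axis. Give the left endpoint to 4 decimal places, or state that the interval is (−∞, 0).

On y'=λy, z=hλ:
  k1=λy_n ⇒ h·k1=z·y_n;  k2=λ(1+3/5z)y_n ⇒ h·k2=z(1+3/5z)y_n
  y_{n+1}/y_n = 1 + z(1+3/5z) = 1 + z + 3/5z²
  so R(z) = 1 + z + 3/5z².

Need |R(x)|<1, x<0.
x=-1.77: |R|=1.1097
R=1: x+3/5x²=0 ⇒ x=−5/3=-1.6667; min R=1−1/(4·3/5)=0.5833>−1
Confirm numerically:
  x=-1.639: |R|=0.97279 <1
  x=-1.351: |R|=0.74412 <1
  x=-1.109: |R|=0.62893 <1
  x=-0.773: |R|=0.58552 <1
  x=-2.208: |R|=1.71716 >1
  x=-1.969: |R|=1.35718 >1
  x=-1.778: |R|=1.11877 >1
So |R|<1 on (-1.6667, 0).

(-1.6667, 0).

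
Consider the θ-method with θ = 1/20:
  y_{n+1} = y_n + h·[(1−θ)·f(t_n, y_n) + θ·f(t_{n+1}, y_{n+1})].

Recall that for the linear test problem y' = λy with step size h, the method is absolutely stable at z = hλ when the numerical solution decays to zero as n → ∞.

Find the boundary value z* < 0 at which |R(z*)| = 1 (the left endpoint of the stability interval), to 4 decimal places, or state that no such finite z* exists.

left endpoint -2.2222.

On y'=λy, z=hλ:
  y_{n+1} = y_n + z·[19/20·y_n + 1/20·y_{n+1}] ⇒ (1 − 1/20z)y_{n+1} = (1 + 19/20z)y_n
  so R(z) = (1 + 19/20z)/(1 − 1/20z).

Find x<0 with |R(x)|<1.
x=-0.67: |R|=0.3517
R=−1: 1+19/20x = −1+1/20x ⇒ -9/10x=2 ⇒ x=2/(-9/10)=-2.2222
Confirm numerically:
  x=-2.179: |R|=0.96492 <1
  x=-1.597: |R|=0.47891 <1
  x=-1.346: |R|=0.26113 <1
  x=-1.142: |R|=0.08031 <1
  x=-2.773: |R|=1.43534 >1
  x=-2.450: |R|=1.18263 >1
Interval (-2.2222, 0).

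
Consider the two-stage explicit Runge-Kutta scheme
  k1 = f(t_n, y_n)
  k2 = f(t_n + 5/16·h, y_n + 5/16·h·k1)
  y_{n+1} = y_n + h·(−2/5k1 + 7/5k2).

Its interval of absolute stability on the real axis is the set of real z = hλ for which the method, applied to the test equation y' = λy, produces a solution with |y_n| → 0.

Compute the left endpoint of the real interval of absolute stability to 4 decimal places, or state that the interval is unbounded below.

z* = -2.2857.

With y'=λy (z=hλ):
  k1=λy_n ⇒ h·k1=z·y_n;  k2=λ(1+5/16z)y_n ⇒ h·k2=z(1+5/16z)y_n
  y_{n+1}/y_n = 1 − 2/5z + 7/5z(1+5/16z) = 1 + z + 7/16z²
  so R(z) = 1 + z + 7/16z².

Solve |R(x)|<1 on ℝ⁻.
x=-0.47: |R|=0.6266
R=1: x+7/16x²=0 ⇒ x=−16/7=-2.2857; min R=1−1/(4·7/16)=0.4286>−1
Confirm numerically:
  x=-2.104: |R|=0.83273 <1
  x=-2.079: |R|=0.81198 <1
  x=-1.512: |R|=0.48819 <1
  x=-1.023: |R|=0.43486 <1
  x=-2.800: |R|=1.63000 >1
  x=-2.441: |R|=1.16584 >1
Interval (-2.2857, 0).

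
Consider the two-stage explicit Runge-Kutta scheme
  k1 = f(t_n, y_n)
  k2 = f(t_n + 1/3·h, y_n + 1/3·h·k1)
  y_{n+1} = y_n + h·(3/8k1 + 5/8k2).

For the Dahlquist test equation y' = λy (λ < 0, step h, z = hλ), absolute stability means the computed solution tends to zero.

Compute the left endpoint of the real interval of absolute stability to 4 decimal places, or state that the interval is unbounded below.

With y'=λy (z=hλ):
  k1=λy_n ⇒ h·k1=z·y_n;  k2=λ(1+1/3z)y_n ⇒ h·k2=z(1+1/3z)y_n
  y_{n+1}/y_n = 1 + 3/8z + 5/8z(1+1/3z) = 1 + z + 5/24z²
  ⇒ R(z) = 1 + z + 5/24z².

Boundary: |R(x)|=1, x<0.
x=-0.88: |R|=0.2813
R=1: x+5/24x²=0 ⇒ x=−24/5=-4.8000; min R=1−1/(4·5/24)=-0.2000>−1
Confirm numerically:
  x=-4.682: |R|=0.88490 <1
  x=-3.507: |R|=0.05530 <1
  x=-3.164: |R|=0.07840 <1
  x=-2.338: |R|=0.19920 <1
  x=-5.293: |R|=1.54364 >1
  x=-5.056: |R|=1.26965 >1
  x=-4.836: |R|=1.03627 >1
Interval (-4.8000, 0).

z* = -4.8000.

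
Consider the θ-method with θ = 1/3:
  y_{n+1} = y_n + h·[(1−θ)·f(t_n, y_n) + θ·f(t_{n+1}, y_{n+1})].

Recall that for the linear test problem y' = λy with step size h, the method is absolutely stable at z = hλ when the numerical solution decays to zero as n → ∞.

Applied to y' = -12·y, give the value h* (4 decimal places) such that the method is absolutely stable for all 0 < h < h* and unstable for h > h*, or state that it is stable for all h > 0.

(-6.0000,0); λ=-12 ⇒ h* = (6)/12 = 0.5000.

Set f=λy, z=hλ:
  y_{n+1} = y_n + z·[2/3·y_n + 1/3·y_{n+1}] ⇒ (1 − 1/3z)y_{n+1} = (1 + 2/3z)y_n
  so R(z) = (1 + 2/3z)/(1 − 1/3z).

Need |R(x)|<1, x<0.
x=-0.48: |R|=0.5862
R=−1: 1+2/3x = −1+1/3x ⇒ -1/3x=2 ⇒ x=2/(-1/3)=-6.0000
Confirm numerically:
  x=-4.627: |R|=0.81998 <1
  x=-4.254: |R|=0.75931 <1
  x=-3.979: |R|=0.71042 <1
  x=-3.392: |R|=0.59199 <1
  x=-6.248: |R|=1.02682 >1
  x=-6.246: |R|=1.02661 >1
  x=-6.026: |R|=1.00288 >1
So |R|<1 on (-6.0000, 0).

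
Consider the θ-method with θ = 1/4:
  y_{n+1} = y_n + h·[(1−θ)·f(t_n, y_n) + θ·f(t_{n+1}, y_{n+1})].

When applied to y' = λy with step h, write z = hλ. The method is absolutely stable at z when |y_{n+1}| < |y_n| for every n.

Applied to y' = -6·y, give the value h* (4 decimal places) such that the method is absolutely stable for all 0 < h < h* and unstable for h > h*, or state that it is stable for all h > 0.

(-4.0000,0); λ=-6 ⇒ h* = (4)/6 = 0.6667.

Test eqn y'=λy, z=hλ:
  y_{n+1} = y_n + z·[3/4·y_n + 1/4·y_{n+1}] ⇒ (1 − 1/4z)y_{n+1} = (1 + 3/4z)y_n
  so R(z) = (1 + 3/4z)/(1 − 1/4z).

Solve |R(x)|<1 on ℝ⁻.
x=-1.63: |R|=0.1581
R=−1: 1+3/4x = −1+1/4x ⇒ -1/2x=2 ⇒ x=2/(-1/2)=-4.0000
Confirm numerically:
  x=-3.222: |R|=0.78455 <1
  x=-1.956: |R|=0.31363 <1
  x=-1.888: |R|=0.28261 <1
  x=-4.470: |R|=1.11098 >1
  x=-4.406: |R|=1.09660 >1
  x=-4.131: |R|=1.03222 >1
Interval (-4.0000, 0).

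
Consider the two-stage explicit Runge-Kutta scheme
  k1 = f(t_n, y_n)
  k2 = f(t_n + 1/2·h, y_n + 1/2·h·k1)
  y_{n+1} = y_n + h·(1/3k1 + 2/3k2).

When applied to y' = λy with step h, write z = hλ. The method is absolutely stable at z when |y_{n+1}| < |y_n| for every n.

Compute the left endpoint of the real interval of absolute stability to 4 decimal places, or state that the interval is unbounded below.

On y'=λy, z=hλ:
  k1=λy_n ⇒ h·k1=z·y_n;  k2=λ(1+1/2z)y_n ⇒ h·k2=z(1+1/2z)y_n
  y_{n+1}/y_n = 1 + 1/3z + 2/3z(1+1/2z) = 1 + z + 1/3z²
  ⇒ R(z) = 1 + z + 1/3z².

Solve |R(x)|<1 on ℝ⁻.
x=-0.65: |R|=0.4908
R=1: x+1/3x²=0 ⇒ x=−3=-3.0000; min R=1−1/(4·1/3)=0.2500>−1
Confirm numerically:
  x=-2.403: |R|=0.52180 <1
  x=-2.252: |R|=0.43850 <1
  x=-1.622: |R|=0.25496 <1
  x=-1.307: |R|=0.26242 <1
  x=-3.508: |R|=1.59402 >1
  x=-3.451: |R|=1.51880 >1
  x=-3.026: |R|=1.02623 >1
Interval (-3.0000, 0).

z* = -3.0000.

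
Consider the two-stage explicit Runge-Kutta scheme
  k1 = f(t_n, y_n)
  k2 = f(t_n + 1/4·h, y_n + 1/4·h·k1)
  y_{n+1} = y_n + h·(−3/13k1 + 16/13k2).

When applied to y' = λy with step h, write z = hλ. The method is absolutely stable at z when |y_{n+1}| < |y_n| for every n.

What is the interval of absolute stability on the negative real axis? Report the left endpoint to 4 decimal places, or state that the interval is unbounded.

With y'=λy (z=hλ):
  k1=λy_n ⇒ h·k1=z·y_n;  k2=λ(1+1/4z)y_n ⇒ h·k2=z(1+1/4z)y_n
  y_{n+1}/y_n = 1 − 3/13z + 16/13z(1+1/4z) = 1 + z + 4/13z²
  Hence R(z) = 1 + z + 4/13z².

Boundary: |R(x)|=1, x<0.
x=-1.71: |R|=0.1897
R=1: x+4/13x²=0 ⇒ x=−13/4=-3.2500; min R=1−1/(4·4/13)=0.1875>−1
Confirm numerically:
  x=-2.624: |R|=0.49458 <1
  x=-1.700: |R|=0.18923 <1
  x=-1.463: |R|=0.19558 <1
  x=-3.681: |R|=1.48816 >1
  x=-3.626: |R|=1.41950 >1
  x=-3.454: |R|=1.21680 >1
Stable set (-3.2500, 0).

z∈(-3.2500,0).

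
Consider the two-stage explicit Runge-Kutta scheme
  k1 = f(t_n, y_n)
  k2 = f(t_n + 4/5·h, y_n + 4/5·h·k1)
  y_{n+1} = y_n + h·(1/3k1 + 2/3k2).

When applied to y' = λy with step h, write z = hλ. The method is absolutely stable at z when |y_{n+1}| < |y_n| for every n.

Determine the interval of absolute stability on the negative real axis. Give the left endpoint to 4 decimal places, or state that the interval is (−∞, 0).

Test eqn y'=λy, z=hλ:
  k1=λy_n ⇒ h·k1=z·y_n;  k2=λ(1+4/5z)y_n ⇒ h·k2=z(1+4/5z)y_n
  y_{n+1}/y_n = 1 + 1/3z + 2/3z(1+4/5z) = 1 + z + 8/15z²
  so R(z) = 1 + z + 8/15z².

Solve |R(x)|<1 on ℝ⁻.
x=-1.26: |R|=0.5867
R=1: x+8/15x²=0 ⇒ x=−15/8=-1.8750; min R=1−1/(4·8/15)=0.5312>−1
Confirm numerically:
  x=-1.574: |R|=0.74732 <1
  x=-1.374: |R|=0.63287 <1
  x=-1.338: |R|=0.61680 <1
  x=-0.891: |R|=0.53240 <1
  x=-2.382: |R|=1.64409 >1
  x=-2.373: |R|=1.63027 >1
  x=-2.193: |R|=1.37193 >1
Stable set (-1.8750, 0).

z∈(-1.8750,0).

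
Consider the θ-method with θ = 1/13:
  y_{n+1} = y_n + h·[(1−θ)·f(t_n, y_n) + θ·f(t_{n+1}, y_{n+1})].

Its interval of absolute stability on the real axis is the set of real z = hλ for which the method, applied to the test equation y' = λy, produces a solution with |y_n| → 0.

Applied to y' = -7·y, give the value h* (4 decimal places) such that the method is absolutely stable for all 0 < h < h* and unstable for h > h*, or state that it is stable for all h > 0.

(-2.3636,0); λ=-7 ⇒ h* = (26/11)/7 = 0.3377.

With y'=λy (z=hλ):
  y_{n+1} = y_n + z·[12/13·y_n + 1/13·y_{n+1}] ⇒ (1 − 1/13z)y_{n+1} = (1 + 12/13z)y_n
  ⇒ R(z) = (1 + 12/13z)/(1 − 1/13z).

Need |R(x)|<1, x<0.
x=-0.63: |R|=0.3991
R=−1: 1+12/13x = −1+1/13x ⇒ -11/13x=2 ⇒ x=2/(-11/13)=-2.3636
Confirm numerically:
  x=-1.551: |R|=0.38568 <1
  x=-1.524: |R|=0.36409 <1
  x=-1.255: |R|=0.14451 <1
  x=-1.193: |R|=0.09272 <1
  x=-2.744: |R|=1.26575 >1
  x=-2.438: |R|=1.05299 >1
Stable set (-2.3636, 0).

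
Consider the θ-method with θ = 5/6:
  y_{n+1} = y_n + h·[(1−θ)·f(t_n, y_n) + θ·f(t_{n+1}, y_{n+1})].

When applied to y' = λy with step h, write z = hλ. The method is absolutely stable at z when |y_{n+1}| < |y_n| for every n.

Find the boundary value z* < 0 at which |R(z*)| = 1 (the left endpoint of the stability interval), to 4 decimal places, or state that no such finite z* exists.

Set f=λy, z=hλ:
  y_{n+1} = y_n + z·[1/6·y_n + 5/6·y_{n+1}] ⇒ (1 − 5/6z)y_{n+1} = (1 + 1/6z)y_n
  Hence R(z) = (1 + 1/6z)/(1 − 5/6z).

Boundary: |R(x)|=1, x<0.
x=-0.68: |R|=0.5660
x=-2: |R|=0.2500
x=-10: |R|=0.0714
x=-100: |R|=0.1858
θ=5/6≥1/2 ⇒ |1+1/6x|<|1−5/6x| ∀x<0 ⇒ unbounded interval.

interval (−∞, 0).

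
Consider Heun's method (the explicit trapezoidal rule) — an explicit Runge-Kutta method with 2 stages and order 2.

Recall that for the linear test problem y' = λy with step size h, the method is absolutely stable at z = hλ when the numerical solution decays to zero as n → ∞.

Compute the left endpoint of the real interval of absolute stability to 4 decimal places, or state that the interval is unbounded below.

On y'=λy, z=hλ:
  order 2, 2-stage ⇒ R(z)=1+z+z^2/2
  (e.g. R(-1.54)=0.64580, |R|=0.64580)

Boundary: |R(x)|=1, x<0.
x=-1.54: |R|=0.6458
|R(-1.41)|=0.5840 |R(-1.25)|=0.5312 |R(-0.67)|=0.5544
Bisect:
  x_lo=-2.4574 |R|=1.5619  x_hi=-0.1628 |R|=0.8504
  mid=-1.31008 |R|=0.54808 →hi
  mid=-1.88372 |R|=0.89048 →hi
  mid=-2.17053 |R|=1.18507 →lo
  mid=-2.02713 |R|=1.02749 →lo
  mid=-1.95542 |R|=0.95641 →hi
  mid=-1.99127 |R|=0.99131 →hi
  mid=-2.00920 |R|=1.00924 →lo
  ...
  [-2.00010,-1.99996] ⇒ x*=-2.0000
Interval (-2.0000, 0).

z* = -2.0000.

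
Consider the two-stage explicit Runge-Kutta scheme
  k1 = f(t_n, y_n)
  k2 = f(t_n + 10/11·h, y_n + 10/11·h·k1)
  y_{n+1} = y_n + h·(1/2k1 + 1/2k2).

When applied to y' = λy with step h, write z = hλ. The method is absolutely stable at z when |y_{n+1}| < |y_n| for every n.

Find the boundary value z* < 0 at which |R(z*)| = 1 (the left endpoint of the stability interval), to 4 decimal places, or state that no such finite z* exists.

On y'=λy, z=hλ:
  k1=λy_n ⇒ h·k1=z·y_n;  k2=λ(1+10/11z)y_n ⇒ h·k2=z(1+10/11z)y_n
  y_{n+1}/y_n = 1 + 1/2z + 1/2z(1+10/11z) = 1 + z + 5/11z²
  Hence R(z) = 1 + z + 5/11z².

Find x<0 with |R(x)|<1.
x=-1.37: |R|=0.4831
R=1: x+5/11x²=0 ⇒ x=−11/5=-2.2000; min R=1−1/(4·5/11)=0.4500>−1
Confirm numerically:
  x=-2.063: |R|=0.87153 <1
  x=-1.845: |R|=0.70228 <1
  x=-1.252: |R|=0.46050 <1
  x=-0.962: |R|=0.45866 <1
  x=-2.475: |R|=1.30937 >1
  x=-2.315: |R|=1.12101 >1
  x=-2.313: |R|=1.11880 >1
Stable set (-2.2000, 0).

left endpoint -2.2000.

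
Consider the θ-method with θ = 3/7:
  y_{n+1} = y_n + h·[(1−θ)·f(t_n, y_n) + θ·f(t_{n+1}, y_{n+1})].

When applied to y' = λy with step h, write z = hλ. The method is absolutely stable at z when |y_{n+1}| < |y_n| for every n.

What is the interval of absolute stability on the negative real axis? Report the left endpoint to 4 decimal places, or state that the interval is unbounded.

On y'=λy, z=hλ:
  y_{n+1} = y_n + z·[4/7·y_n + 3/7·y_{n+1}] ⇒ (1 − 3/7z)y_{n+1} = (1 + 4/7z)y_n
  so R(z) = (1 + 4/7z)/(1 − 3/7z).

Need |R(x)|<1, x<0.
x=-1.24: |R|=0.1903
R=−1: 1+4/7x = −1+3/7x ⇒ -1/7x=2 ⇒ x=2/(-1/7)=-14.0000
Confirm numerically:
  x=-11.850: |R|=0.94947 <1
  x=-9.406: |R|=0.86956 <1
  x=-5.878: |R|=0.67029 <1
  x=-14.489: |R|=1.00969 >1
  x=-14.230: |R|=1.00463 >1
  x=-14.176: |R|=1.00355 >1
So |R|<1 on (-14.0000, 0).

(-14.0000, 0).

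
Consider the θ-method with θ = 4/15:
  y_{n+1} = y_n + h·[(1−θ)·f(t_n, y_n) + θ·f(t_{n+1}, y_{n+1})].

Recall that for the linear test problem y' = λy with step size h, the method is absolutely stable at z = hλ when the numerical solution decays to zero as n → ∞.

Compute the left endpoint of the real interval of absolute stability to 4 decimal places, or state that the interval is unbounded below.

On y'=λy, z=hλ:
  y_{n+1} = y_n + z·[11/15·y_n + 4/15·y_{n+1}] ⇒ (1 − 4/15z)y_{n+1} = (1 + 11/15z)y_n
  ⇒ R(z) = (1 + 11/15z)/(1 − 4/15z).

Solve |R(x)|<1 on ℝ⁻.
x=-0.47: |R|=0.5823
R=−1: 1+11/15x = −1+4/15x ⇒ -7/15x=2 ⇒ x=2/(-7/15)=-4.2857
Confirm numerically:
  x=-3.852: |R|=0.90016 <1
  x=-3.521: |R|=0.81595 <1
  x=-1.754: |R|=0.19504 <1
  x=-4.525: |R|=1.05060 >1
  x=-4.478: |R|=1.04090 >1
So |R|<1 on (-4.2857, 0).

z* = -4.2857.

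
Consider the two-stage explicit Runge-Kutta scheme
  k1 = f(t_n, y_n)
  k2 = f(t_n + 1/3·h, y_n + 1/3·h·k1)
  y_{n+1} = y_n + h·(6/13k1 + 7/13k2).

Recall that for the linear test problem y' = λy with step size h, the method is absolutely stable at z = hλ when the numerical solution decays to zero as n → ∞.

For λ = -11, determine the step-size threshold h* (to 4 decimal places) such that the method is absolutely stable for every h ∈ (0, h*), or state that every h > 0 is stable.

On y'=λy, z=hλ:
  k1=λy_n ⇒ h·k1=z·y_n;  k2=λ(1+1/3z)y_n ⇒ h·k2=z(1+1/3z)y_n
  y_{n+1}/y_n = 1 + 6/13z + 7/13z(1+1/3z) = 1 + z + 7/39z²
  Hence R(z) = 1 + z + 7/39z².

Boundary: |R(x)|=1, x<0.
x=-1.65: |R|=0.1613
R=1: x+7/39x²=0 ⇒ x=−39/7=-5.5714; min R=1−1/(4·7/39)=-0.3929>−1
Confirm numerically:
  x=-4.639: |R|=0.22362 <1
  x=-4.638: |R|=0.22296 <1
  x=-2.304: |R|=0.35121 <1
  x=-6.069: |R|=1.54201 >1
  x=-6.055: |R|=1.52554 >1
Stable set (-5.5714, 0).

(-5.5714,0); λ=-11 ⇒ h* = (39/7)/11 = 0.5065.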